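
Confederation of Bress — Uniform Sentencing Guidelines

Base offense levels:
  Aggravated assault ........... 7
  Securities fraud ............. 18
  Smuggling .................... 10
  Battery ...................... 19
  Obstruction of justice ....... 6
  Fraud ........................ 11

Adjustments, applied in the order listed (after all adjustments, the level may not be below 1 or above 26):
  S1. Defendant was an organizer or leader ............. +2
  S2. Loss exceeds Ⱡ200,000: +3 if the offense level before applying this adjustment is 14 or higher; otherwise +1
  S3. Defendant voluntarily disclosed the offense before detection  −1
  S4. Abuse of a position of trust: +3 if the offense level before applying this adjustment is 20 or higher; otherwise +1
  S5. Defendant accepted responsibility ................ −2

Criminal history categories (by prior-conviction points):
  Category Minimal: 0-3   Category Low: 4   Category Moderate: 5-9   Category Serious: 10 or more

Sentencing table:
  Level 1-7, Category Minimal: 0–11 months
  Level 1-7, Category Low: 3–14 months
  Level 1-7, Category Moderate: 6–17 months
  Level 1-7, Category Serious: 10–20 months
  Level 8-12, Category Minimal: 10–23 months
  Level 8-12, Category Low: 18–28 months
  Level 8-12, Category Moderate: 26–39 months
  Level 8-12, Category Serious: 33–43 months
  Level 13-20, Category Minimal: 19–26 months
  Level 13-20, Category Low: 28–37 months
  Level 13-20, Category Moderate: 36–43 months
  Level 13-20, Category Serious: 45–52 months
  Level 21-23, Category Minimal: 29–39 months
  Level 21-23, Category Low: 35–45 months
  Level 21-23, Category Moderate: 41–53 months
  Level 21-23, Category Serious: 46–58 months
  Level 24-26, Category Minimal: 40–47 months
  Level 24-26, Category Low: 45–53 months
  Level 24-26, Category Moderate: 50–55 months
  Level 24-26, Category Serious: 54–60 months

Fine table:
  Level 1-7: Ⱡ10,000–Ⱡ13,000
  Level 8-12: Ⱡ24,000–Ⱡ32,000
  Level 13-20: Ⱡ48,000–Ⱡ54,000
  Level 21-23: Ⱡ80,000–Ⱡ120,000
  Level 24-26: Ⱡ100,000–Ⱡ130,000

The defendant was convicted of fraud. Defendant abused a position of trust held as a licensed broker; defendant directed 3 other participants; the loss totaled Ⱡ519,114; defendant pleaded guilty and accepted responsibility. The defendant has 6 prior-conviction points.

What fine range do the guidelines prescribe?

Ⱡ48,000–Ⱡ54,000

Base offense level for fraud: 11.
S1 applies: 11 + 2 = 13.
S2 applies (level before this adjustment is 13 < 14, so +1): 13 + 1 = 14.
S4 applies (level before this adjustment is 14 < 20, so +1): 14 + 1 = 15.
S5 applies: 15 − 2 = 13.
Final offense level: 13.
Level 13 falls in the 13-20 band.
Fine table: Level 13-20 → Ⱡ48,000–Ⱡ54,000.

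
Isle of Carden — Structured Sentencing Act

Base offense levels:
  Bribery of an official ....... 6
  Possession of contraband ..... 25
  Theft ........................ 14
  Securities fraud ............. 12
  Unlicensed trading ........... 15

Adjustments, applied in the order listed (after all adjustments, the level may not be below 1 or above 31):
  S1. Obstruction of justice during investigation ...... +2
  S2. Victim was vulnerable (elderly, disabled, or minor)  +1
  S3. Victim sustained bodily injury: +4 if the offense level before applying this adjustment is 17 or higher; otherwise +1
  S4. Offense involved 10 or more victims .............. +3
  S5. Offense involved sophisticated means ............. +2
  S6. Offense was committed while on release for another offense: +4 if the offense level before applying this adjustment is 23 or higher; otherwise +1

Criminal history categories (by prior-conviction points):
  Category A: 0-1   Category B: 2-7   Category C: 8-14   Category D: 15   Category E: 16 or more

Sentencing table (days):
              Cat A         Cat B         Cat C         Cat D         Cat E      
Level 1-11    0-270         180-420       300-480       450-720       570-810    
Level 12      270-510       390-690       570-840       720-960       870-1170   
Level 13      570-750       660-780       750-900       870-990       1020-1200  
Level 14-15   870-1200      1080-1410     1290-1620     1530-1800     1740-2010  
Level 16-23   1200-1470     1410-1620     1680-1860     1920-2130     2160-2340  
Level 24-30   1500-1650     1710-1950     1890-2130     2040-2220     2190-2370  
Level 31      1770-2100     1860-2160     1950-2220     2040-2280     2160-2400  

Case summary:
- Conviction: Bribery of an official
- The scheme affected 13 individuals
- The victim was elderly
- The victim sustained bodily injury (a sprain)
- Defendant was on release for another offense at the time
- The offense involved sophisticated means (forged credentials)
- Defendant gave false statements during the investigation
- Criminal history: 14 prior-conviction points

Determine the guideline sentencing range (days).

1680-1860 days

Base offense level for bribery of an official: 6.
S1 applies: 6 + 2 = 8.
S2 applies: 8 + 1 = 9.
S3 applies (level before this adjustment is 9 < 17, so +1): 9 + 1 = 10.
S4 applies: 10 + 3 = 13.
S5 applies: 13 + 2 = 15.
S6 applies (level before this adjustment is 15 < 23, so +1): 15 + 1 = 16.
Final offense level: 16.
Criminal history: 14 prior points → Category C (8-14).
Level 16 falls in the 16-23 band.
Grid: Level 16-23 × Category C = 1680-1860 days.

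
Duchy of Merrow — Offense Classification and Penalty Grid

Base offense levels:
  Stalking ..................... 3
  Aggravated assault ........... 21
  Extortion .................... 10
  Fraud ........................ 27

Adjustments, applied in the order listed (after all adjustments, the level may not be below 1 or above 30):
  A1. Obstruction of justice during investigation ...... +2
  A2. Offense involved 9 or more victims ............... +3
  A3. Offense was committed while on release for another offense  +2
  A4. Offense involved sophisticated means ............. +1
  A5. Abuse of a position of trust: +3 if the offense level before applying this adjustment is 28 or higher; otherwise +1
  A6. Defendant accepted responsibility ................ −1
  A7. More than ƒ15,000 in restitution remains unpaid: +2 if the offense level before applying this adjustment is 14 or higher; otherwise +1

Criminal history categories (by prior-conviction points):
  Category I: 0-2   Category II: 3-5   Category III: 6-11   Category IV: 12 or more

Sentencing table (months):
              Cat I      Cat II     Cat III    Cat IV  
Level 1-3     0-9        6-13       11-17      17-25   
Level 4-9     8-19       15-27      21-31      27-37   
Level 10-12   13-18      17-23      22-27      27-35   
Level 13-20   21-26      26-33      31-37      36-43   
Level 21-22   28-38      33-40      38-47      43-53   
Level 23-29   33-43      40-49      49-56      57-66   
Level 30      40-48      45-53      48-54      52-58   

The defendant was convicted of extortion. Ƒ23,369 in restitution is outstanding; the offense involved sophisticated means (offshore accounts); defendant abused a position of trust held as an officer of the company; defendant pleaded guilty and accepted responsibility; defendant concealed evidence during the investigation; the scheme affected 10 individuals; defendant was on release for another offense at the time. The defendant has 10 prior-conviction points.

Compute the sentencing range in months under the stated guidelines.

Base offense level for extortion: 10.
A1 applies: 10 + 2 = 12.
A2 applies: 12 + 3 = 15.
A3 applies: 15 + 2 = 17.
A4 applies: 17 + 1 = 18.
A5 applies (level before this adjustment is 18 < 28, so +1): 18 + 1 = 19.
A6 applies: 19 − 1 = 18.
A7 applies (level before this adjustment is 18 ≥ 14, so +2): 18 + 2 = 20.
Final offense level: 20.
Criminal history: 10 prior points → Category III (6-11).
Level 20 falls in the 13-20 band.
Grid: Level 13-20 × Category III = 31-37 months.

31-37 months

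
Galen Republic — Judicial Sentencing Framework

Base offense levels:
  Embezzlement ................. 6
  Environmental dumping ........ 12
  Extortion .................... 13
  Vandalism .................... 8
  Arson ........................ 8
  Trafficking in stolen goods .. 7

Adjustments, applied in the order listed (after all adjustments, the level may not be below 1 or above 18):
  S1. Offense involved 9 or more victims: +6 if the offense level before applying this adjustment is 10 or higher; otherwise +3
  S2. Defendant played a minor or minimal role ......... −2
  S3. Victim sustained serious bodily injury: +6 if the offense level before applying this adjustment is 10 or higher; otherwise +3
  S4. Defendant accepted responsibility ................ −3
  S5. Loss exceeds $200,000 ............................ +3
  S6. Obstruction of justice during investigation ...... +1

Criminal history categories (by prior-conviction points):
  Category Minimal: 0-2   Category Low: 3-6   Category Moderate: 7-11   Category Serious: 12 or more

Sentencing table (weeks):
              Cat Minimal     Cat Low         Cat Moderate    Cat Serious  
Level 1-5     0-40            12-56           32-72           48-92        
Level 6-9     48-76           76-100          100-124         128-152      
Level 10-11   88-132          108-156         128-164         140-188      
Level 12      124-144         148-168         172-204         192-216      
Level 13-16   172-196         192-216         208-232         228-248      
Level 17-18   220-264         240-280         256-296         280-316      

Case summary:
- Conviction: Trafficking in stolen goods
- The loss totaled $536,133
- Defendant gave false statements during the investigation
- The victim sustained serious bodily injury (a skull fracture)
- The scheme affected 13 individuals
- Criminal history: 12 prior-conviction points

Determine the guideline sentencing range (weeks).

Base offense level for trafficking in stolen goods: 7.
S1 applies (level before this adjustment is 7 < 10, so +3): 7 + 3 = 10.
S2 does not apply.
S3 applies (level before this adjustment is 10 ≥ 10, so +6): 10 + 6 = 16.
S4 does not apply.
S5 applies: 16 + 3 = 19.
S6 applies: 19 + 1 = 20.
Level 20 exceeds the maximum of 18; capped at 18.
Final offense level: 18.
Criminal history: 12 prior points → Category Serious (12+).
Level 18 falls in the 17-18 band.
Grid: Level 17-18 × Category Serious = 280-316 weeks.

280-316 weeks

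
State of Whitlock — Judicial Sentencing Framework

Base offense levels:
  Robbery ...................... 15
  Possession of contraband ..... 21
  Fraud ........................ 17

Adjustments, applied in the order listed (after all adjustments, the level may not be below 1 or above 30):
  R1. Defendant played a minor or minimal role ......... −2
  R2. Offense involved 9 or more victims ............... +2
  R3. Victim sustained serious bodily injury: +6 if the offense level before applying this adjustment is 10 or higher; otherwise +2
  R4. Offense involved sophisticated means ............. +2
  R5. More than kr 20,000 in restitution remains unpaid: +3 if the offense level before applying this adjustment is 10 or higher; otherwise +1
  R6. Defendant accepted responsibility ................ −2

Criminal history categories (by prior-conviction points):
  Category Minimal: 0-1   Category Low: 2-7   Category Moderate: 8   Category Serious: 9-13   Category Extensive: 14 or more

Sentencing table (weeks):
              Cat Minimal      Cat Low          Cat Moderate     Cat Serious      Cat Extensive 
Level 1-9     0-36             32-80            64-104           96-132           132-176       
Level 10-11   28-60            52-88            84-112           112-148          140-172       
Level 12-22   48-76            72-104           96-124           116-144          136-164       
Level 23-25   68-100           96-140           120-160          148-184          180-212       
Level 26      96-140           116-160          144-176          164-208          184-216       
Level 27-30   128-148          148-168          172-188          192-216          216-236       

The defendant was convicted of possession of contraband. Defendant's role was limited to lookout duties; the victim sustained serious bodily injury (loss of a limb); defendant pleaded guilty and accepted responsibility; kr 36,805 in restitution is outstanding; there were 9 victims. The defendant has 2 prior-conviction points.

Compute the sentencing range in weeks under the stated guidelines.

148-168 weeks

Base offense level for possession of contraband: 21.
R1 applies: 21 − 2 = 19.
R2 applies: 19 + 2 = 21.
R3 applies (level before this adjustment is 21 ≥ 10, so +6): 21 + 6 = 27.
R4 does not apply.
R5 applies (level before this adjustment is 27 ≥ 10, so +3): 27 + 3 = 30.
R6 applies: 30 − 2 = 28.
Final offense level: 28.
Criminal history: 2 prior points → Category Low (2-7).
Level 28 falls in the 27-30 band.
Grid: Level 27-30 × Category Low = 148-168 weeks.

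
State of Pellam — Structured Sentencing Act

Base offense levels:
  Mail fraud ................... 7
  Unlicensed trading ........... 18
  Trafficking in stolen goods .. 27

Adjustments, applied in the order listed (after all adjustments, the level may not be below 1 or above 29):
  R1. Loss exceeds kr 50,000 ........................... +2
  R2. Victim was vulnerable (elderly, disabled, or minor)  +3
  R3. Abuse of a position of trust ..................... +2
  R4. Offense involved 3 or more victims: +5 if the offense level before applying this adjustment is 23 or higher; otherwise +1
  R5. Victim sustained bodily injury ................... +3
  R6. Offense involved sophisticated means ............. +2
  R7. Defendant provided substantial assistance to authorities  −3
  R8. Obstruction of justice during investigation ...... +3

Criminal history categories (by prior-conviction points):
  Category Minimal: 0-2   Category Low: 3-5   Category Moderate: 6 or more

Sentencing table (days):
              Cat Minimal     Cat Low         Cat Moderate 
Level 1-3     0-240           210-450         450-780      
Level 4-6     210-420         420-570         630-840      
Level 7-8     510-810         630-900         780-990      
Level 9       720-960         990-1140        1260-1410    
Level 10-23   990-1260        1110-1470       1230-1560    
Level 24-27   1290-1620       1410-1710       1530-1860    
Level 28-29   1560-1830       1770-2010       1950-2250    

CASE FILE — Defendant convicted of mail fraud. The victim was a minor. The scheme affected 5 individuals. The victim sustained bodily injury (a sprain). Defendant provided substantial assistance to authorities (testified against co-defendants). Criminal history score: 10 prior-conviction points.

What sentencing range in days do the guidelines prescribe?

Base offense level for mail fraud: 7.
R2 applies: 7 + 3 = 10.
R3 does not apply.
R4 applies (level before this adjustment is 10 < 23, so +1): 10 + 1 = 11.
R5 applies: 11 + 3 = 14.
R7 applies: 14 − 3 = 11.
R8 does not apply.
Final offense level: 11.
Criminal history: 10 prior points → Category Moderate (6+).
Level 11 falls in the 10-23 band.
Grid: Level 10-23 × Category Moderate = 1230-1560 days.

1230-1560 days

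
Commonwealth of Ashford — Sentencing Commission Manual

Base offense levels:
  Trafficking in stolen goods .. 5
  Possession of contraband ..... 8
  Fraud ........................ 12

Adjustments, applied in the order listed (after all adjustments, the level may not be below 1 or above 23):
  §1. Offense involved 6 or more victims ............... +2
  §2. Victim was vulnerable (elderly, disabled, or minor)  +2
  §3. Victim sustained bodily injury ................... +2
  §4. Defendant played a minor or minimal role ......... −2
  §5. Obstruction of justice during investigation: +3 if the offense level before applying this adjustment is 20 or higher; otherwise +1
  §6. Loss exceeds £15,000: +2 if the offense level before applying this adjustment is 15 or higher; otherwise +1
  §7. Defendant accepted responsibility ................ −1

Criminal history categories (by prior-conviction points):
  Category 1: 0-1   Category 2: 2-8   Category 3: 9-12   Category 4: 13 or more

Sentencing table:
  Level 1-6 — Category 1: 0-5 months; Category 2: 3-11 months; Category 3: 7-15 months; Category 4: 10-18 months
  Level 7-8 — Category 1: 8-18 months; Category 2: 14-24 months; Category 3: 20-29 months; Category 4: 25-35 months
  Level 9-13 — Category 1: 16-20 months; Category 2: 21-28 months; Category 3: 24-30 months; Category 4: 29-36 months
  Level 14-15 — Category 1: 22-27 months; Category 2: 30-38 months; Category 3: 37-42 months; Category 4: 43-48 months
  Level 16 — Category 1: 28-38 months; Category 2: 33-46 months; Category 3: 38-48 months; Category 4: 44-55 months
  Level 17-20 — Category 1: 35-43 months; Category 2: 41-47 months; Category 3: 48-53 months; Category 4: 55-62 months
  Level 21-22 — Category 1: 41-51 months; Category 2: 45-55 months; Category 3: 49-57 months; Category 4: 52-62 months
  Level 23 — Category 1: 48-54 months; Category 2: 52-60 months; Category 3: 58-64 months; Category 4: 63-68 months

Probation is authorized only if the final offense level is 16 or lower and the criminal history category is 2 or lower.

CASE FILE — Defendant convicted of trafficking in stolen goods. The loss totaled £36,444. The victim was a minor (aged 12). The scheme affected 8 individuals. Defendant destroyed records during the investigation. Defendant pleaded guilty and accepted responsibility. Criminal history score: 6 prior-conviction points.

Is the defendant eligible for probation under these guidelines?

Base offense level for trafficking in stolen goods: 5.
§1 applies: 5 + 2 = 7.
§2 applies: 7 + 2 = 9.
§3 does not apply.
§5 applies (level before this adjustment is 9 < 20, so +1): 9 + 1 = 10.
§6 applies (level before this adjustment is 10 < 15, so +1): 10 + 1 = 11.
§7 applies: 11 − 1 = 10.
Final offense level: 10.
Criminal history: 6 prior points → Category 2 (2-8).
Level 10 falls in the 9-13 band.
Grid: Level 9-13 × Category 2 = 21-28 months.
Probation check: level 10 ≤ 16 and category 2 ≤ 2 → eligible.

Yes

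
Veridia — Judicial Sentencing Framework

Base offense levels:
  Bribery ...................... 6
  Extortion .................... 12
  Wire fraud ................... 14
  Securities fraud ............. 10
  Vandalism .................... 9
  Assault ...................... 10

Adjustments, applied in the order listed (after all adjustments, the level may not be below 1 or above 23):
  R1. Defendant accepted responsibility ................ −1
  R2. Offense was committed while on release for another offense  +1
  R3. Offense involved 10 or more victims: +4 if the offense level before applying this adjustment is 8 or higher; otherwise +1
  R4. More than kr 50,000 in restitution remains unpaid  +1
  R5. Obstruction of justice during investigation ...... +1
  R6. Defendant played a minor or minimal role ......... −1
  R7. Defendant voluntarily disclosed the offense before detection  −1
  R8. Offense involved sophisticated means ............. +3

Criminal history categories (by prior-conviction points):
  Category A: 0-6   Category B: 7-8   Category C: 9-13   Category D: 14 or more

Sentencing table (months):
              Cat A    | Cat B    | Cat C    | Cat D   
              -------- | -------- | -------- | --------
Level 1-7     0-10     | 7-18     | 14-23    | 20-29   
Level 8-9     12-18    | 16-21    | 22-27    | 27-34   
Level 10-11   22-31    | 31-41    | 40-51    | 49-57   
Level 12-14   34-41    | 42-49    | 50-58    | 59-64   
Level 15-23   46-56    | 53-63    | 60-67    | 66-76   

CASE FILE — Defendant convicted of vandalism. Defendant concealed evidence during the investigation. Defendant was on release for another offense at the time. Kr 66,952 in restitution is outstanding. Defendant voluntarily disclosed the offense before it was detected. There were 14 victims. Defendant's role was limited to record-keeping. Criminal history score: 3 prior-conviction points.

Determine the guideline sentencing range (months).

Base offense level for vandalism: 9.
R1 does not apply.
R2 applies: 9 + 1 = 10.
R3 applies (level before this adjustment is 10 ≥ 8, so +4): 10 + 4 = 14.
R4 applies: 14 + 1 = 15.
R5 applies: 15 + 1 = 16.
R6 applies: 16 − 1 = 15.
R7 applies: 15 − 1 = 14.
Final offense level: 14.
Criminal history: 3 prior points → Category A (0-6).
Level 14 falls in the 12-14 band.
Grid: Level 12-14 × Category A = 34-41 months.

34-41 months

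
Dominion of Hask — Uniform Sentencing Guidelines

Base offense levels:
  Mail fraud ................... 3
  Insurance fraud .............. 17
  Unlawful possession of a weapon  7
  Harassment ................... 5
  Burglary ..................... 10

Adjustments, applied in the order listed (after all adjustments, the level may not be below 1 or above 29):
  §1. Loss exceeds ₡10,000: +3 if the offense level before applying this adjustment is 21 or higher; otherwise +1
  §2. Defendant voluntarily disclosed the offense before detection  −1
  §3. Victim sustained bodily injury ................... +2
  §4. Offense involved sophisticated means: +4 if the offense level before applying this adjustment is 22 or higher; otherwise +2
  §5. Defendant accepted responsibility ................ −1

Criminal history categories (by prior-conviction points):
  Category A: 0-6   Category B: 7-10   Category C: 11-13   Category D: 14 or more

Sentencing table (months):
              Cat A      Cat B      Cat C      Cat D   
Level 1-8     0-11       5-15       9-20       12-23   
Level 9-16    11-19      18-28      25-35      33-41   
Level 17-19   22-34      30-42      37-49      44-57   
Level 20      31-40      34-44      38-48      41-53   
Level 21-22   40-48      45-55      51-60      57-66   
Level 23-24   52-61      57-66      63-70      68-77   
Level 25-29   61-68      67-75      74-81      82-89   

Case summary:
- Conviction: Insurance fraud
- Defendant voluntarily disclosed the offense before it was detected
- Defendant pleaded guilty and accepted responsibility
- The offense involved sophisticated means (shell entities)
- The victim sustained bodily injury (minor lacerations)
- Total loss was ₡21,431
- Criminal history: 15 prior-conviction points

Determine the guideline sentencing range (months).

41-53 months

Base offense level for insurance fraud: 17.
§1 applies (level before this adjustment is 17 < 21, so +1): 17 + 1 = 18.
§2 applies: 18 − 1 = 17.
§3 applies: 17 + 2 = 19.
§4 applies (level before this adjustment is 19 < 22, so +2): 19 + 2 = 21.
§5 applies: 21 − 1 = 20.
Final offense level: 20.
Criminal history: 15 prior points → Category D (14+).
Level 20 falls in the 20 band.
Grid: Level 20 × Category D = 41-53 months.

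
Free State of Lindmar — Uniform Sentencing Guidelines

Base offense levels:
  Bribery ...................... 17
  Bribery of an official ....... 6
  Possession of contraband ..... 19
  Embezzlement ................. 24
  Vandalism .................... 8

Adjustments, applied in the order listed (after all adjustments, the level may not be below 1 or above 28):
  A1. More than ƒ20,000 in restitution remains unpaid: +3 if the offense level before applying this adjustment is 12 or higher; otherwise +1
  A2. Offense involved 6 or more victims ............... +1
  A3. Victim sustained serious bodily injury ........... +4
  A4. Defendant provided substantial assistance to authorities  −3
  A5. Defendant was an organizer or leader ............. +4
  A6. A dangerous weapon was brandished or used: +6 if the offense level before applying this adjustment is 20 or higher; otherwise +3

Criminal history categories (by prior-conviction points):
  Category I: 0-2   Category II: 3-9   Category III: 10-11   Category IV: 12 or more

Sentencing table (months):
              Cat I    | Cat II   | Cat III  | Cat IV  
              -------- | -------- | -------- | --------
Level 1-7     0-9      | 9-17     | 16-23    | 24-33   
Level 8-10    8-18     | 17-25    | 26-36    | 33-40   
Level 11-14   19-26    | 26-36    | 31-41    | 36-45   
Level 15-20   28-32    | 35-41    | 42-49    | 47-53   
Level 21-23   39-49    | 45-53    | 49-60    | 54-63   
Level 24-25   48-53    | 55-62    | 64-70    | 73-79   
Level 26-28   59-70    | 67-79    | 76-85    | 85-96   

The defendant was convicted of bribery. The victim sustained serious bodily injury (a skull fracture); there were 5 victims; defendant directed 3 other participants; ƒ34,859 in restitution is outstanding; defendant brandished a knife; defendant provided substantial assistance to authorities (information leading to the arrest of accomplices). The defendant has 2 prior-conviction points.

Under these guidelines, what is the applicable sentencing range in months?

59-70 months

Base offense level for bribery: 17.
A1 applies (level before this adjustment is 17 ≥ 12, so +3): 17 + 3 = 20.
A2 does not apply.
A3 applies: 20 + 4 = 24.
A4 applies: 24 − 3 = 21.
A5 applies: 21 + 4 = 25.
A6 applies (level before this adjustment is 25 ≥ 20, so +6): 25 + 6 = 31.
Level 31 exceeds the maximum of 28; capped at 28.
Final offense level: 28.
Criminal history: 2 prior points → Category I (0-2).
Level 28 falls in the 26-28 band.
Grid: Level 26-28 × Category I = 59-70 months.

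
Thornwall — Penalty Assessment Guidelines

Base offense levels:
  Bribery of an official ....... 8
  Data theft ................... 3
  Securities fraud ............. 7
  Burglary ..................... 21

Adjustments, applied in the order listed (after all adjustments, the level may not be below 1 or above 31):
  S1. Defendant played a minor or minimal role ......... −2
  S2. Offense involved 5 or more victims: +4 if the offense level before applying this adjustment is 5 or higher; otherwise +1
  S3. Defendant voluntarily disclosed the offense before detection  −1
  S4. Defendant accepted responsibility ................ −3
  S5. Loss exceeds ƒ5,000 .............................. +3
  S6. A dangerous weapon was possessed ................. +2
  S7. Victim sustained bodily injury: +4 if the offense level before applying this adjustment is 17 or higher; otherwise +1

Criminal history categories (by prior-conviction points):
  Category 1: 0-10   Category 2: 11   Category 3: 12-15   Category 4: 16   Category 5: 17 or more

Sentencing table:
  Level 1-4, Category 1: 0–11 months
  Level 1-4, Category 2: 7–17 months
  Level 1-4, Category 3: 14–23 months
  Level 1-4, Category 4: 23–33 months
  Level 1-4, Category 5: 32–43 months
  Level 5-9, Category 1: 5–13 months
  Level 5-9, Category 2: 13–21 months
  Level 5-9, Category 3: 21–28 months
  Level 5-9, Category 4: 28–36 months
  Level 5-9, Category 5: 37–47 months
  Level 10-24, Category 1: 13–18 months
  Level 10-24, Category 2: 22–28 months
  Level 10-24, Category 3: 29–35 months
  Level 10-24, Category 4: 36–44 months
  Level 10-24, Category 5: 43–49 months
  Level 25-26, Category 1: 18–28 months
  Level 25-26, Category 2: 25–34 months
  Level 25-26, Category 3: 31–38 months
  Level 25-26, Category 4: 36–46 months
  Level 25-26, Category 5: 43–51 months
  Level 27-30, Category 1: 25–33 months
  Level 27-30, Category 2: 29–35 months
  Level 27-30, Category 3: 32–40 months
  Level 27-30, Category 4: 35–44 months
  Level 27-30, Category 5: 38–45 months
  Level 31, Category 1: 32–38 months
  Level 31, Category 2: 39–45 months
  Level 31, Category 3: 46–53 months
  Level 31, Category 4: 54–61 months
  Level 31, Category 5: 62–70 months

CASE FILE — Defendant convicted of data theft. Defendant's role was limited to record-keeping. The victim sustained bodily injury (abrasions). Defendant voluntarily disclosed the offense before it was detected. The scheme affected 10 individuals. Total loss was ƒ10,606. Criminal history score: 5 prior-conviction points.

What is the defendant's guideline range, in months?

5-13 months

Base offense level for data theft: 3.
S1 applies: 3 − 2 = 1.
S2 applies (level before this adjustment is 1 < 5, so +1): 1 + 1 = 2.
S3 applies: 2 − 1 = 1.
S5 applies: 1 + 3 = 4.
S7 applies (level before this adjustment is 4 < 17, so +1): 4 + 1 = 5.
Final offense level: 5.
Criminal history: 5 prior points → Category 1 (0-10).
Level 5 falls in the 5-9 band.
Grid: Level 5-9 × Category 1 = 5-13 months.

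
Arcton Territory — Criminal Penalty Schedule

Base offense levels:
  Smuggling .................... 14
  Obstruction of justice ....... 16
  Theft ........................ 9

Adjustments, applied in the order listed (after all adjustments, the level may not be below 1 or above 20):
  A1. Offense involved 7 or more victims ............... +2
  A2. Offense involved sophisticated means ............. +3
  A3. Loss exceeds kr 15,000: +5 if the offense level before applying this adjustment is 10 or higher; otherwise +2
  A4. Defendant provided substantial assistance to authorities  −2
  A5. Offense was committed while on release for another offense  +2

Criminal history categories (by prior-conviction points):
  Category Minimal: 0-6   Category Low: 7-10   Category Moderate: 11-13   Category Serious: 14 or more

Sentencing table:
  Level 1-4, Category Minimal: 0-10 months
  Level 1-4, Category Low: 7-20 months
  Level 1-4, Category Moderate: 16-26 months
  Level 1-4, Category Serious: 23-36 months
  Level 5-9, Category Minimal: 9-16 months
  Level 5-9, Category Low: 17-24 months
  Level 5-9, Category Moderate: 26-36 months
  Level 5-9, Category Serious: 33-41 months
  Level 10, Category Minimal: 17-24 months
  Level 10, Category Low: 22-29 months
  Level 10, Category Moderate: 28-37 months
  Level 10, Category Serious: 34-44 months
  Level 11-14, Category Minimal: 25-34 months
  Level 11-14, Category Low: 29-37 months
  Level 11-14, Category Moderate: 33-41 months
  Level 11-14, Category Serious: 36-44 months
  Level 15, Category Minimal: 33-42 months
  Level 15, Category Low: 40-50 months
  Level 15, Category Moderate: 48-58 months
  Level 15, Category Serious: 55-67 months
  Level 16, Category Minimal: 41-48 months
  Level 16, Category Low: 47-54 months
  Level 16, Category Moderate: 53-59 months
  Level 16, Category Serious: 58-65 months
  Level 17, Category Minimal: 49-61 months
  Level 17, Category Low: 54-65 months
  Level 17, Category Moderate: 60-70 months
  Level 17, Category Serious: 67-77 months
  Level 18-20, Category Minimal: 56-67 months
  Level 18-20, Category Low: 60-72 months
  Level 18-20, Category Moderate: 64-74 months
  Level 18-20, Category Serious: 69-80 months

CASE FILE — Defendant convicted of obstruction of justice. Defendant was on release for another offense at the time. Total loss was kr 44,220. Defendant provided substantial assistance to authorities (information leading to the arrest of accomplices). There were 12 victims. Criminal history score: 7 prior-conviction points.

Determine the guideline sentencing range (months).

Base offense level for obstruction of justice: 16.
A1 applies: 16 + 2 = 18.
A2 does not apply.
A3 applies (level before this adjustment is 18 ≥ 10, so +5): 18 + 5 = 23.
A4 applies: 23 − 2 = 21.
A5 applies: 21 + 2 = 23.
Level 23 exceeds the maximum of 20; capped at 20.
Final offense level: 20.
Criminal history: 7 prior points → Category Low (7-10).
Level 20 falls in the 18-20 band.
Grid: Level 18-20 × Category Low = 60-72 months.

60-72 months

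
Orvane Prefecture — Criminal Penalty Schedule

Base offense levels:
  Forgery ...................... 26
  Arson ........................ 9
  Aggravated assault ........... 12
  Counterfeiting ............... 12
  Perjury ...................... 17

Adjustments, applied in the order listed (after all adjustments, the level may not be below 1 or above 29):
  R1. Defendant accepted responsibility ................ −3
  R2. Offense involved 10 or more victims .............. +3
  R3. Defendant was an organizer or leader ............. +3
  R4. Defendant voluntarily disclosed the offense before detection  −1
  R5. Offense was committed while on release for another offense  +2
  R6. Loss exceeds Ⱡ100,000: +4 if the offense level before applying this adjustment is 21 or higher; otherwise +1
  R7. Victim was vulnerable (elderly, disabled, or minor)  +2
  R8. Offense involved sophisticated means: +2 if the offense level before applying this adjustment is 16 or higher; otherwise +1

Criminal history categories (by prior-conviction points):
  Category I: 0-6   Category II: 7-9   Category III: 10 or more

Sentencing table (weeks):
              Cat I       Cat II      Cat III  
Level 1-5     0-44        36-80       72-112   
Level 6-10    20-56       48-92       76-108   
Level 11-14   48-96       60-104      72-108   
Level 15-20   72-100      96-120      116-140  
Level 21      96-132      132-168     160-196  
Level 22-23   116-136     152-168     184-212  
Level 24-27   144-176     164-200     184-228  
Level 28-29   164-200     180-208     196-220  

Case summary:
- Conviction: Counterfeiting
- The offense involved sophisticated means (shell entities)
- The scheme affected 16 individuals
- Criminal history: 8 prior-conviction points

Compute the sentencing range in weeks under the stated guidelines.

96-120 weeks

Base offense level for counterfeiting: 12.
R1 does not apply.
R2 applies: 12 + 3 = 15.
R4 does not apply.
R5 does not apply.
R7 does not apply.
R8 applies (level before this adjustment is 15 < 16, so +1): 15 + 1 = 16.
Final offense level: 16.
Criminal history: 8 prior points → Category II (7-9).
Level 16 falls in the 15-20 band.
Grid: Level 15-20 × Category II = 96-120 weeks.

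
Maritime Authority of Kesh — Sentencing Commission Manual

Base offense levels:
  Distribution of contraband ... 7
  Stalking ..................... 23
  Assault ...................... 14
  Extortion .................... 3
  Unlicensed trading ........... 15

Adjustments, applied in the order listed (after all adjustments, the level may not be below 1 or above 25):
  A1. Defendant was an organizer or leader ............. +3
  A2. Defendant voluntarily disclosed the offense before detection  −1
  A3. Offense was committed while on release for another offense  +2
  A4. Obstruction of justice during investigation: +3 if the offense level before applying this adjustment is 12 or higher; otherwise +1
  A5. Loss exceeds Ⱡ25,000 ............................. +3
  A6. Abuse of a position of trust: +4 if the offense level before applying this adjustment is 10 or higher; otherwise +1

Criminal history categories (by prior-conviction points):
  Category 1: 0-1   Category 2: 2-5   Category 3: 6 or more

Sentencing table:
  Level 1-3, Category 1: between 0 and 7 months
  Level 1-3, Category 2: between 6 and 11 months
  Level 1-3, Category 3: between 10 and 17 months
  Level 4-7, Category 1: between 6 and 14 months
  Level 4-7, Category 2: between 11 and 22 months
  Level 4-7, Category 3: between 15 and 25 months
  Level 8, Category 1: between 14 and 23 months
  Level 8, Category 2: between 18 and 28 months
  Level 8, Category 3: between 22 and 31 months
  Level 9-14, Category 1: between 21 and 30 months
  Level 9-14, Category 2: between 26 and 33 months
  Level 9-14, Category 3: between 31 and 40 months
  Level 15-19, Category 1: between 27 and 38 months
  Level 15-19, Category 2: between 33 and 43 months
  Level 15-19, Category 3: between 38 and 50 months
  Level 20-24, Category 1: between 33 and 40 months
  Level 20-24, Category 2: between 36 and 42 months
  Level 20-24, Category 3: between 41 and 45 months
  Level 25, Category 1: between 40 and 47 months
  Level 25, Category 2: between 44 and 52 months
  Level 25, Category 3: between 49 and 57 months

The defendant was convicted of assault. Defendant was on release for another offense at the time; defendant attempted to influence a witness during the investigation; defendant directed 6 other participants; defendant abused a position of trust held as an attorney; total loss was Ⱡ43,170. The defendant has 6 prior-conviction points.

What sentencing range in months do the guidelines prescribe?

49-57 months

Base offense level for assault: 14.
A1 applies: 14 + 3 = 17.
A2 does not apply.
A3 applies: 17 + 2 = 19.
A4 applies (level before this adjustment is 19 ≥ 12, so +3): 19 + 3 = 22.
A5 applies: 22 + 3 = 25.
A6 applies (level before this adjustment is 25 ≥ 10, so +4): 25 + 4 = 29.
Level 29 exceeds the maximum of 25; capped at 25.
Final offense level: 25.
Criminal history: 6 prior points → Category 3 (6+).
Level 25 falls in the 25 band.
Grid: Level 25 × Category 3 = 49-57 months.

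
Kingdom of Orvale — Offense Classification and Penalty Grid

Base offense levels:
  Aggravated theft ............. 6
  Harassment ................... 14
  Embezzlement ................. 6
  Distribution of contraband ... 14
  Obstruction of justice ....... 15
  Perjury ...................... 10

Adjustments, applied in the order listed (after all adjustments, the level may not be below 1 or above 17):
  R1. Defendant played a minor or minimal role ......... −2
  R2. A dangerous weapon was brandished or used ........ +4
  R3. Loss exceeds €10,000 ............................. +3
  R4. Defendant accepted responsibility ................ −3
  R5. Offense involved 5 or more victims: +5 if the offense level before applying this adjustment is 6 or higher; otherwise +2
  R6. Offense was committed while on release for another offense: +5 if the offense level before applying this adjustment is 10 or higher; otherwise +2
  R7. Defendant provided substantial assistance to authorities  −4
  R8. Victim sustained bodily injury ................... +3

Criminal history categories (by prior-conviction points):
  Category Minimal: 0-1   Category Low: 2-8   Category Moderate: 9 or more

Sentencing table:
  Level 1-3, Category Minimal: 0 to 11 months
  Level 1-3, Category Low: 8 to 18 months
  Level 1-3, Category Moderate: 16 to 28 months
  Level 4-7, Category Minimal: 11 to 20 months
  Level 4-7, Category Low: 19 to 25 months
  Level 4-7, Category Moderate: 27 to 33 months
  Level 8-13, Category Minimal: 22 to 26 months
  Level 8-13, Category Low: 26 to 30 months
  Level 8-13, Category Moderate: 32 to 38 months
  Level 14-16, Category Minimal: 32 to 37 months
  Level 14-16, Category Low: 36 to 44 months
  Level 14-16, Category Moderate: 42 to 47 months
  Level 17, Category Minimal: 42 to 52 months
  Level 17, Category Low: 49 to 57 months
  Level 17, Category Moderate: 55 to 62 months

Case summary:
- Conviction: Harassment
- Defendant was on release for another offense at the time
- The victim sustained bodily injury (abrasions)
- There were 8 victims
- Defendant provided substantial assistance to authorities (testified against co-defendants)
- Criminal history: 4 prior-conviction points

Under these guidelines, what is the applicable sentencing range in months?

Base offense level for harassment: 14.
R1 does not apply.
R2 does not apply.
R5 applies (level before this adjustment is 14 ≥ 6, so +5): 14 + 5 = 19.
R6 applies (level before this adjustment is 19 ≥ 10, so +5): 19 + 5 = 24.
R7 applies: 24 − 4 = 20.
R8 applies: 20 + 3 = 23.
Level 23 exceeds the maximum of 17; capped at 17.
Final offense level: 17.
Criminal history: 4 prior points → Category Low (2-8).
Level 17 falls in the 17 band.
Grid: Level 17 × Category Low = 49-57 months.

49-57 months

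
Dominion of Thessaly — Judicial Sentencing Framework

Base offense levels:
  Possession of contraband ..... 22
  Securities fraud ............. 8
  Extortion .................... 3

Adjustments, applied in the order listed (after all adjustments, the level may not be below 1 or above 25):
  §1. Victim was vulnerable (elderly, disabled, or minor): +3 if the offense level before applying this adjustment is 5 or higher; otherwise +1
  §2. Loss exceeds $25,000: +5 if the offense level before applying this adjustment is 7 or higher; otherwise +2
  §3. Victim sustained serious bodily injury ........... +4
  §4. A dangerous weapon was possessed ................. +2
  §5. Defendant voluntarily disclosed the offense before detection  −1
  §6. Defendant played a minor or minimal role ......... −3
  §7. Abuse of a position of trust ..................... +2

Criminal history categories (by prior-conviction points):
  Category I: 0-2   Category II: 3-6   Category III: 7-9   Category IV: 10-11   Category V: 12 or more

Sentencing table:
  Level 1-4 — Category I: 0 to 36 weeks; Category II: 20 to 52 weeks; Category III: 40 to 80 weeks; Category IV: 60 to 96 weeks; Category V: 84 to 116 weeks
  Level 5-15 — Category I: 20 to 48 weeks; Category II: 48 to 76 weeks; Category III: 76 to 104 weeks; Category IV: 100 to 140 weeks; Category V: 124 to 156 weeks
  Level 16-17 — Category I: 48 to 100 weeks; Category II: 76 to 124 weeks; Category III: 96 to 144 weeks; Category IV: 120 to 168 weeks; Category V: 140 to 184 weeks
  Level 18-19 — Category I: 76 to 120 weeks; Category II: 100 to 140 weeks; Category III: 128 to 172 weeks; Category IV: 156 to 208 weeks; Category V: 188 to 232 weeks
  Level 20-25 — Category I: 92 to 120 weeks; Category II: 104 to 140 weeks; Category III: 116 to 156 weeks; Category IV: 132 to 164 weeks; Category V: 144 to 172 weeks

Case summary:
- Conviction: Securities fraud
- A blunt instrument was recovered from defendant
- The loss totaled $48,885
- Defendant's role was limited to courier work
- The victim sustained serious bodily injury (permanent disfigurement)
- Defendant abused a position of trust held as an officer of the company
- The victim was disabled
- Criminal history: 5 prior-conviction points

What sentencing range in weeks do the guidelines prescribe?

Base offense level for securities fraud: 8.
§1 applies (level before this adjustment is 8 ≥ 5, so +3): 8 + 3 = 11.
§2 applies (level before this adjustment is 11 ≥ 7, so +5): 11 + 5 = 16.
§3 applies: 16 + 4 = 20.
§4 applies: 20 + 2 = 22.
§6 applies: 22 − 3 = 19.
§7 applies: 19 + 2 = 21.
Final offense level: 21.
Criminal history: 5 prior points → Category II (3-6).
Level 21 falls in the 20-25 band.
Grid: Level 20-25 × Category II = 104-140 weeks.

104-140 weeks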